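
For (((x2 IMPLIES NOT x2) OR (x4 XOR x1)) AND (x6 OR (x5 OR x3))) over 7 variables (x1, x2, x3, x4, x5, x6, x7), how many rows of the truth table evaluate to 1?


Formula: (((x2 IMPLIES NOT x2) OR (x4 XOR x1)) AND (x6 OR (x5 OR x3))) over 7 vars (128 rows)
Evaluate each row (x1, x2, x3, x4, x5, x6, x7 as bits, MSB first):
  row 0 [0000000]: (((0 IMPLIES NOT 0) OR (0 XOR 0)) AND (0 OR (0 OR 0))) -> 0
  row 1 [0000001]: (((0 IMPLIES NOT 0) OR (0 XOR 0)) AND (0 OR (0 OR 0))) -> 0
  row 2 [0000010]: (((0 IMPLIES NOT 0) OR (0 XOR 0)) AND (1 OR (0 OR 0))) -> 1
  row 3 [0000011]: (((0 IMPLIES NOT 0) OR (0 XOR 0)) AND (1 OR (0 OR 0))) -> 1
  row 4 [0000100]: (((0 IMPLIES NOT 0) OR (0 XOR 0)) AND (0 OR (1 OR 0))) -> 1
  (every remaining row is evaluated the same way; all 128 results are listed next)
Full result column, 8 rows per line (x1,x2,x3,x4 fixed per line; x5,x6,x7 runs 000..111 left to right):
  rows 0-7 [x1,x2,x3,x4=0000]: 00111111  (ones: 6)
  rows 8-15 [x1,x2,x3,x4=0001]: 00111111  (ones: 6)
  rows 16-23 [x1,x2,x3,x4=0010]: 11111111  (ones: 8)
  rows 24-31 [x1,x2,x3,x4=0011]: 11111111  (ones: 8)
  rows 32-39 [x1,x2,x3,x4=0100]: 00000000  (ones: 0)
  rows 40-47 [x1,x2,x3,x4=0101]: 00111111  (ones: 6)
  rows 48-55 [x1,x2,x3,x4=0110]: 00000000  (ones: 0)
  rows 56-63 [x1,x2,x3,x4=0111]: 11111111  (ones: 8)
  rows 64-71 [x1,x2,x3,x4=1000]: 00111111  (ones: 6)
  rows 72-79 [x1,x2,x3,x4=1001]: 00111111  (ones: 6)
  rows 80-87 [x1,x2,x3,x4=1010]: 11111111  (ones: 8)
  rows 88-95 [x1,x2,x3,x4=1011]: 11111111  (ones: 8)
  rows 96-103 [x1,x2,x3,x4=1100]: 00111111  (ones: 6)
  rows 104-111 [x1,x2,x3,x4=1101]: 00000000  (ones: 0)
  rows 112-119 [x1,x2,x3,x4=1110]: 11111111  (ones: 8)
  rows 120-127 [x1,x2,x3,x4=1111]: 00000000  (ones: 0)
Count of 1-rows = 6+6+8+8+0+6+0+8+6+6+8+8+6+0+8+0 = 84

84


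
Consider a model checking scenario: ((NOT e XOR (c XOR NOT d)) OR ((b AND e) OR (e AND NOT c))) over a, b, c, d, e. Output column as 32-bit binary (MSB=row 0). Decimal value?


Formula: ((NOT e XOR (c XOR NOT d)) OR ((b AND e) OR (e AND NOT c))) over a, b, c, d, e (32 rows)
Evaluate each row (bits = a,b,c,d,e, MSB first):
  row 0 [00000]: ((NOT 0 XOR (0 XOR NOT 0)) OR ((0 AND 0) OR (0 AND NOT 0))) -> 0
  row 1 [00001]: ((NOT 1 XOR (0 XOR NOT 0)) OR ((0 AND 1) OR (1 AND NOT 0))) -> 1
  row 2 [00010]: ((NOT 0 XOR (0 XOR NOT 1)) OR ((0 AND 0) OR (0 AND NOT 0))) -> 1
  row 3 [00011]: ((NOT 1 XOR (0 XOR NOT 1)) OR ((0 AND 1) OR (1 AND NOT 0))) -> 1
  row 4 [00100]: ((NOT 0 XOR (1 XOR NOT 0)) OR ((0 AND 0) OR (0 AND NOT 1))) -> 1
  row 5 [00101]: ((NOT 1 XOR (1 XOR NOT 0)) OR ((0 AND 1) OR (1 AND NOT 1))) -> 0
  row 6 [00110]: ((NOT 0 XOR (1 XOR NOT 1)) OR ((0 AND 0) OR (0 AND NOT 1))) -> 0
  row 7 [00111]: ((NOT 1 XOR (1 XOR NOT 1)) OR ((0 AND 1) OR (1 AND NOT 1))) -> 1
  row 8 [01000]: ((NOT 0 XOR (0 XOR NOT 0)) OR ((1 AND 0) OR (0 AND NOT 0))) -> 0
  row 9 [01001]: ((NOT 1 XOR (0 XOR NOT 0)) OR ((1 AND 1) OR (1 AND NOT 0))) -> 1
  row 10 [01010]: ((NOT 0 XOR (0 XOR NOT 1)) OR ((1 AND 0) OR (0 AND NOT 0))) -> 1
  row 11 [01011]: ((NOT 1 XOR (0 XOR NOT 1)) OR ((1 AND 1) OR (1 AND NOT 0))) -> 1
  row 12 [01100]: ((NOT 0 XOR (1 XOR NOT 0)) OR ((1 AND 0) OR (0 AND NOT 1))) -> 1
  row 13 [01101]: ((NOT 1 XOR (1 XOR NOT 0)) OR ((1 AND 1) OR (1 AND NOT 1))) -> 1
  row 14 [01110]: ((NOT 0 XOR (1 XOR NOT 1)) OR ((1 AND 0) OR (0 AND NOT 1))) -> 0
  row 15 [01111]: ((NOT 1 XOR (1 XOR NOT 1)) OR ((1 AND 1) OR (1 AND NOT 1))) -> 1
  row 16 [10000]: ((NOT 0 XOR (0 XOR NOT 0)) OR ((0 AND 0) OR (0 AND NOT 0))) -> 0
  row 17 [10001]: ((NOT 1 XOR (0 XOR NOT 0)) OR ((0 AND 1) OR (1 AND NOT 0))) -> 1
  row 18 [10010]: ((NOT 0 XOR (0 XOR NOT 1)) OR ((0 AND 0) OR (0 AND NOT 0))) -> 1
  row 19 [10011]: ((NOT 1 XOR (0 XOR NOT 1)) OR ((0 AND 1) OR (1 AND NOT 0))) -> 1
  row 20 [10100]: ((NOT 0 XOR (1 XOR NOT 0)) OR ((0 AND 0) OR (0 AND NOT 1))) -> 1
  row 21 [10101]: ((NOT 1 XOR (1 XOR NOT 0)) OR ((0 AND 1) OR (1 AND NOT 1))) -> 0
  row 22 [10110]: ((NOT 0 XOR (1 XOR NOT 1)) OR ((0 AND 0) OR (0 AND NOT 1))) -> 0
  row 23 [10111]: ((NOT 1 XOR (1 XOR NOT 1)) OR ((0 AND 1) OR (1 AND NOT 1))) -> 1
  row 24 [11000]: ((NOT 0 XOR (0 XOR NOT 0)) OR ((1 AND 0) OR (0 AND NOT 0))) -> 0
  row 25 [11001]: ((NOT 1 XOR (0 XOR NOT 0)) OR ((1 AND 1) OR (1 AND NOT 0))) -> 1
  row 26 [11010]: ((NOT 0 XOR (0 XOR NOT 1)) OR ((1 AND 0) OR (0 AND NOT 0))) -> 1
  row 27 [11011]: ((NOT 1 XOR (0 XOR NOT 1)) OR ((1 AND 1) OR (1 AND NOT 0))) -> 1
  row 28 [11100]: ((NOT 0 XOR (1 XOR NOT 0)) OR ((1 AND 0) OR (0 AND NOT 1))) -> 1
  row 29 [11101]: ((NOT 1 XOR (1 XOR NOT 0)) OR ((1 AND 1) OR (1 AND NOT 1))) -> 1
  row 30 [11110]: ((NOT 0 XOR (1 XOR NOT 1)) OR ((1 AND 0) OR (0 AND NOT 1))) -> 0
  row 31 [11111]: ((NOT 1 XOR (1 XOR NOT 1)) OR ((1 AND 1) OR (1 AND NOT 1))) -> 1
Full result column, 4 rows per line (a,b,c fixed per line; d,e runs 00..11 left to right):
  rows 0-3 [a,b,c=000]: 0111  = hex 7
  rows 4-7 [a,b,c=001]: 1001  = hex 9
  rows 8-11 [a,b,c=010]: 0111  = hex 7
  rows 12-15 [a,b,c=011]: 1101  = hex D
  rows 16-19 [a,b,c=100]: 0111  = hex 7
  rows 20-23 [a,b,c=101]: 1001  = hex 9
  rows 24-27 [a,b,c=110]: 0111  = hex 7
  rows 28-31 [a,b,c=111]: 1101  = hex D
Output column (row 0 .. row 31) = 01111001011111010111100101111101
Output column grouped in 4s = 0111 1001 0111 1101 0111 1001 0111 1101 = 0x797D797D
Convert to decimal digit by digit (value = value*16 + digit):
  7 -> 7
  7*16 + 9 = 121
  121*16 + 7 = 1943
  1943*16 + 13 (D) = 31101
  31101*16 + 7 = 497623
  497623*16 + 9 = 7961977
  7961977*16 + 7 = 127391639
  127391639*16 + 13 (D) = 2038266237
Decimal = 2038266237

2038266237


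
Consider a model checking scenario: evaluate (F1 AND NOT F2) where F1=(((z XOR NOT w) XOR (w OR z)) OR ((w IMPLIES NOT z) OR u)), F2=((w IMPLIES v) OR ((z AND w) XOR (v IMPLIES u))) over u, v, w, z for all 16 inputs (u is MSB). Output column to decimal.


F1 = (((z XOR NOT w) XOR (w OR z)) OR ((w IMPLIES NOT z) OR u))
F2 = ((w IMPLIES v) OR ((z AND w) XOR (v IMPLIES u)))
Counterexample to F1=>F2 is where F1=1 and F2=0.
Evaluate each row (bits = u,v,w,z, MSB first):
  row 0 [0000]: F1=1 F2=1 -> F1&~F2 -> 0
  row 1 [0001]: F1=1 F2=1 -> F1&~F2 -> 0
  row 2 [0010]: F1=1 F2=1 -> F1&~F2 -> 0
  row 3 [0011]: F1=0 F2=0 -> F1&~F2 -> 0
  row 4 [0100]: F1=1 F2=1 -> F1&~F2 -> 0
  row 5 [0101]: F1=1 F2=1 -> F1&~F2 -> 0
  row 6 [0110]: F1=1 F2=1 -> F1&~F2 -> 0
  row 7 [0111]: F1=0 F2=1 -> F1&~F2 -> 0
  row 8 [1000]: F1=1 F2=1 -> F1&~F2 -> 0
  row 9 [1001]: F1=1 F2=1 -> F1&~F2 -> 0
  row 10 [1010]: F1=1 F2=1 -> F1&~F2 -> 0
  row 11 [1011]: F1=1 F2=0 -> F1&~F2 -> 1
  row 12 [1100]: F1=1 F2=1 -> F1&~F2 -> 0
  row 13 [1101]: F1=1 F2=1 -> F1&~F2 -> 0
  row 14 [1110]: F1=1 F2=1 -> F1&~F2 -> 0
  row 15 [1111]: F1=1 F2=1 -> F1&~F2 -> 0
Full result column, 4 rows per line (u,v fixed per line; w,z runs 00..11 left to right):
  rows 0-3 [u,v=00]: 0000  = hex 0
  rows 4-7 [u,v=01]: 0000  = hex 0
  rows 8-11 [u,v=10]: 0001  = hex 1
  rows 12-15 [u,v=11]: 0000  = hex 0
Counterexample vector (row 0 .. row 15) = 0000000000010000
Output column grouped in 4s = 0000 0000 0001 0000 = 0x0010
Convert to decimal digit by digit (value = value*16 + digit):
  0 -> 0
  0*16 + 0 = 0
  0*16 + 1 = 1
  1*16 + 0 = 16
Decimal = 16

16


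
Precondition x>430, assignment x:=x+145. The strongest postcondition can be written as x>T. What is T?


Formula: sp(P, x:=E) = exists old_x. (x = E[old_x/x]) AND P[old_x/x] (old_x is the value of x before the assignment; eliminate old_x by solving x = E[old_x/x] for old_x)
Step 1: Precondition P: x>430, i.e. old_x > 430
Step 2: Assignment gives x = old_x + 145, so old_x = x - 145
Step 3: Substitute into P: x - 145 > 430
Step 4: Simplify: x > 430+145 = 575

575


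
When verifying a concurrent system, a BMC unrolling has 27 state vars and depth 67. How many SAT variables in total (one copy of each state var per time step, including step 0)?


BMC unrolls to depth k, creating one copy of each state var for steps 0..k.
Step count = 67 + 1 = 68 (steps 0 through 67)
Vars per step = 27
Total = 27 * 68 = 1836

1836


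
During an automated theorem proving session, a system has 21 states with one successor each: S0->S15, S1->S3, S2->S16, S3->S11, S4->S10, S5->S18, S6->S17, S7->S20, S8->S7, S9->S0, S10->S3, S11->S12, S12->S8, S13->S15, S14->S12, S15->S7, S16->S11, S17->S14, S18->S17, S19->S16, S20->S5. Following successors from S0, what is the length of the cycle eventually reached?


Trace from S0 until a state repeats:
  S0 -> S15 -> S7 -> S20 -> S5 -> S18 -> S17 -> S14 -> S12 -> S8 -> S7
S7 first seen at step 2, revisited at step 10.
Cycle length = 10 - 2 = 8

8


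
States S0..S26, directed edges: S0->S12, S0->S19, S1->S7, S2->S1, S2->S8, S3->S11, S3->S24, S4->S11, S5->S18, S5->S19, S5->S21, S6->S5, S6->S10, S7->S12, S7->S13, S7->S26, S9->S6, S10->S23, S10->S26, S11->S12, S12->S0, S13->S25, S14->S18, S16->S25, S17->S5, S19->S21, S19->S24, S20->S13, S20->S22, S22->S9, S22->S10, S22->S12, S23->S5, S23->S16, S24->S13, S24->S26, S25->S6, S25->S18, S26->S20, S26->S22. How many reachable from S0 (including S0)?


BFS from S0:
  layer 0: {S0}
  layer 1: {S12, S19}
  layer 2: {S21, S24}
  layer 3: {S13, S26}
  layer 4: {S20, S22, S25}
  layer 5: {S6, S9, S10, S18}
  layer 6: {S5, S23}
  layer 7: {S16}
Reachable set: {S0, S5, S6, S9, S10, S12, S13, S16, S18, S19, S20, S21, S22, S23, S24, S25, S26}
Count = 17

17


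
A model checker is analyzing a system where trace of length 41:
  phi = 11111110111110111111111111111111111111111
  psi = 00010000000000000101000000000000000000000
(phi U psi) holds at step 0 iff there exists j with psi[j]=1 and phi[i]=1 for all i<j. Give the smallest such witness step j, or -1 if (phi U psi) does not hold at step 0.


(phi U psi) at 0: need smallest j with psi[j]=1 and phi[i]=1 for all i in [0,j).
Scan from step 0:
  step 0: phi=1, psi=0 -> continue
  step 1: phi=1, psi=0 -> continue
  step 2: phi=1, psi=0 -> continue
  step 3: psi=1 and phi held for [0,3) -> witness found
Witness step = 3

3


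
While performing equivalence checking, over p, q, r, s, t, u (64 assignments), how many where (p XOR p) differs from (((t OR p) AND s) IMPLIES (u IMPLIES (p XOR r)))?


F1 = (p XOR p)
F2 = (((t OR p) AND s) IMPLIES (u IMPLIES (p XOR r)))
Evaluate both on each of 64 rows (bits = p,q,r,s,t,u):
  row 0 [000000]: F1=0 F2=1 (differ) -> 1
  row 1 [000001]: F1=0 F2=1 (differ) -> 1
  row 2 [000010]: F1=0 F2=1 (differ) -> 1
  row 3 [000011]: F1=0 F2=1 (differ) -> 1
  row 4 [000100]: F1=0 F2=1 (differ) -> 1
  (every remaining row is evaluated the same way; all 64 results are listed next)
Full result column, 8 rows per line (p,q,r fixed per line; s,t,u runs 000..111 left to right):
  rows 0-7 [p,q,r=000]: 11111110  (ones: 7)
  rows 8-15 [p,q,r=001]: 11111111  (ones: 8)
  rows 16-23 [p,q,r=010]: 11111110  (ones: 7)
  rows 24-31 [p,q,r=011]: 11111111  (ones: 8)
  rows 32-39 [p,q,r=100]: 11111111  (ones: 8)
  rows 40-47 [p,q,r=101]: 11111010  (ones: 6)
  rows 48-55 [p,q,r=110]: 11111111  (ones: 8)
  rows 56-63 [p,q,r=111]: 11111010  (ones: 6)
Disagreements = 7+8+7+8+8+6+8+6 = 58

58


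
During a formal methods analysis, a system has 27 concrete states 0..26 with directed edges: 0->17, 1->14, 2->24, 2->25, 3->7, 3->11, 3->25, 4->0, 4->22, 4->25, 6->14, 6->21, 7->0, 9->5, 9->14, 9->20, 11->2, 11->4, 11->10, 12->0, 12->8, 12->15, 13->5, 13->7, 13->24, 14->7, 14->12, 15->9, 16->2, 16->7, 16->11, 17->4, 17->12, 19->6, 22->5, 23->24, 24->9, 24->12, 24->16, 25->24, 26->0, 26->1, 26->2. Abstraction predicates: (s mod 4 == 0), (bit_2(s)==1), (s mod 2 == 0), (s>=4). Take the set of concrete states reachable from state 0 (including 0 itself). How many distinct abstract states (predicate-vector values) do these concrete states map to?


BFS from 0:
Concrete reachable: {0, 2, 4, 5, 7, 8, 9, 10, 11, 12, 14, 15, 16, 17, 20, 22, 24, 25}
Abstract via predicates (s mod 4 == 0), (bit_2(s)==1), (s mod 2 == 0), (s>=4):
  (0,0,0,1) <- {9, 11, 17, 25}
  (0,0,1,0) <- {2}
  (0,0,1,1) <- {10}
  (0,1,0,1) <- {5, 7, 15}
  (0,1,1,1) <- {14, 22}
  (1,0,1,0) <- {0}
  (1,0,1,1) <- {8, 16, 24}
  (1,1,1,1) <- {4, 12, 20}
Distinct abstract states = 8

8


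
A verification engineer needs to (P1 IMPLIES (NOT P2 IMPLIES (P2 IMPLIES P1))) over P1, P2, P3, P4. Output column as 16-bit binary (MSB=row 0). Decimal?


Formula: (P1 IMPLIES (NOT P2 IMPLIES (P2 IMPLIES P1))) over P1, P2, P3, P4 (16 rows)
Evaluate each row (bits = P1,P2,P3,P4, MSB first):
  row 0 [0000]: (0 IMPLIES (NOT 0 IMPLIES (0 IMPLIES 0))) -> 1
  row 1 [0001]: (0 IMPLIES (NOT 0 IMPLIES (0 IMPLIES 0))) -> 1
  row 2 [0010]: (0 IMPLIES (NOT 0 IMPLIES (0 IMPLIES 0))) -> 1
  row 3 [0011]: (0 IMPLIES (NOT 0 IMPLIES (0 IMPLIES 0))) -> 1
  row 4 [0100]: (0 IMPLIES (NOT 1 IMPLIES (1 IMPLIES 0))) -> 1
  row 5 [0101]: (0 IMPLIES (NOT 1 IMPLIES (1 IMPLIES 0))) -> 1
  row 6 [0110]: (0 IMPLIES (NOT 1 IMPLIES (1 IMPLIES 0))) -> 1
  row 7 [0111]: (0 IMPLIES (NOT 1 IMPLIES (1 IMPLIES 0))) -> 1
  row 8 [1000]: (1 IMPLIES (NOT 0 IMPLIES (0 IMPLIES 1))) -> 1
  row 9 [1001]: (1 IMPLIES (NOT 0 IMPLIES (0 IMPLIES 1))) -> 1
  row 10 [1010]: (1 IMPLIES (NOT 0 IMPLIES (0 IMPLIES 1))) -> 1
  row 11 [1011]: (1 IMPLIES (NOT 0 IMPLIES (0 IMPLIES 1))) -> 1
  row 12 [1100]: (1 IMPLIES (NOT 1 IMPLIES (1 IMPLIES 1))) -> 1
  row 13 [1101]: (1 IMPLIES (NOT 1 IMPLIES (1 IMPLIES 1))) -> 1
  row 14 [1110]: (1 IMPLIES (NOT 1 IMPLIES (1 IMPLIES 1))) -> 1
  row 15 [1111]: (1 IMPLIES (NOT 1 IMPLIES (1 IMPLIES 1))) -> 1
Full result column, 4 rows per line (P1,P2 fixed per line; P3,P4 runs 00..11 left to right):
  rows 0-3 [P1,P2=00]: 1111  = hex F
  rows 4-7 [P1,P2=01]: 1111  = hex F
  rows 8-11 [P1,P2=10]: 1111  = hex F
  rows 12-15 [P1,P2=11]: 1111  = hex F
Output column (row 0 .. row 15) = 1111111111111111
Output column grouped in 4s = 1111 1111 1111 1111 = 0xFFFF
Convert to decimal digit by digit (value = value*16 + digit):
  F -> 15
  15*16 + 15 (F) = 255
  255*16 + 15 (F) = 4095
  4095*16 + 15 (F) = 65535
Decimal = 65535

65535


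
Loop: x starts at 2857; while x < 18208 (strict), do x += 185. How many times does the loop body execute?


Step 1: x goes from 2857 toward 18208 by 185; the body runs while x<18208, so iterations = ceil((bound-start)/step)
Step 2: Distance=15351
Step 3: ceil(15351/185)=83

83


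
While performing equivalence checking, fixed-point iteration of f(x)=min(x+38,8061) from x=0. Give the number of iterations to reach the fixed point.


Step 1: x=0, cap=8061, increment=38
Step 2: x grows by 38 each step until capped at 8061; fixed point is x=8061
Step 3: iterations = ceil(8061/38) = 213

213


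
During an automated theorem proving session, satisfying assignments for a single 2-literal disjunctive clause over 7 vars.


Step 1: Total=2^7=128
Step 2: Unsat when all 2 false: 2^5=32
Step 3: Sat=128-32=96

96


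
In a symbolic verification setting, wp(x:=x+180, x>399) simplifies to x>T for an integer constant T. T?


Formula: wp(x:=E, P) = P[E/x] (substitute E for x in postcondition)
Step 1: Postcondition: x>399
Step 2: Substitute x+180 for x: x+180>399
Step 3: Solve for x: x > 399-180 = 219

219


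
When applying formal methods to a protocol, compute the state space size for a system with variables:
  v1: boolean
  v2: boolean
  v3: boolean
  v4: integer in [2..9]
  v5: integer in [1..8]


State space = product of domain sizes of all variables.
Domain sizes:
  v1 (boolean): 2
  v2 (boolean): 2
  v3 (boolean): 2
  v4 (integer in [2..9]): 8
  v5 (integer in [1..8]): 8
Product = 2 * 2 * 2 * 8 * 8 = 512

512


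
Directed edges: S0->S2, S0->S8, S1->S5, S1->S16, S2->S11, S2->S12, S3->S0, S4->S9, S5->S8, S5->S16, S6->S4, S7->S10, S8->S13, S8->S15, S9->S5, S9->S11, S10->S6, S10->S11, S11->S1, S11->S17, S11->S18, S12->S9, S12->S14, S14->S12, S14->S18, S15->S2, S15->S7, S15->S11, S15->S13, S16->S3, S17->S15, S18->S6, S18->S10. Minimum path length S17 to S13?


BFS layer-by-layer from S17:
  dist 0: {S17}
  dist 1: {S15}
  dist 2: {S2, S7, S11, S13}
  -> S13 reached at distance 2
Shortest path length = 2

2


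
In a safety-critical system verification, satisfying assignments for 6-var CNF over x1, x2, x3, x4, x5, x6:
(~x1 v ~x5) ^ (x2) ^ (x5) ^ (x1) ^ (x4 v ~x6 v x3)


CNF with 5 clauses over 6 vars (64 assignments).
An assignment satisfies CNF iff every clause has >=1 true literal.
Check each row (bits = x1,x2,x3,x4,x5,x6; clause T/F shown):
  row 0 [000000]: clauses=TFFFT -> 0
  row 1 [000001]: clauses=TFFFF -> 0
  row 2 [000010]: clauses=TFTFT -> 0
  row 3 [000011]: clauses=TFTFF -> 0
  row 4 [000100]: clauses=TFFFT -> 0
  (every remaining row is evaluated the same way; all 64 results are listed next)
Full result column, 8 rows per line (x1,x2,x3 fixed per line; x4,x5,x6 runs 000..111 left to right):
  rows 0-7 [x1,x2,x3=000]: 00000000  (ones: 0)
  rows 8-15 [x1,x2,x3=001]: 00000000  (ones: 0)
  rows 16-23 [x1,x2,x3=010]: 00000000  (ones: 0)
  rows 24-31 [x1,x2,x3=011]: 00000000  (ones: 0)
  rows 32-39 [x1,x2,x3=100]: 00000000  (ones: 0)
  rows 40-47 [x1,x2,x3=101]: 00000000  (ones: 0)
  rows 48-55 [x1,x2,x3=110]: 00000000  (ones: 0)
  rows 56-63 [x1,x2,x3=111]: 00000000  (ones: 0)
Satisfying assignments = 0+0+0+0+0+0+0+0 = 0

0


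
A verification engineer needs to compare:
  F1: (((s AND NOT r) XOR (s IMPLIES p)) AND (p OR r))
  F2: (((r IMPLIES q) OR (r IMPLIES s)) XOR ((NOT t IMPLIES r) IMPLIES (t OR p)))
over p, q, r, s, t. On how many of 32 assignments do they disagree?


F1 = (((s AND NOT r) XOR (s IMPLIES p)) AND (p OR r))
F2 = (((r IMPLIES q) OR (r IMPLIES s)) XOR ((NOT t IMPLIES r) IMPLIES (t OR p)))
Evaluate both on each of 32 rows (bits = p,q,r,s,t):
  row 0 [00000]: F1=0 F2=0 -> 0
  row 1 [00001]: F1=0 F2=0 -> 0
  row 2 [00010]: F1=0 F2=0 -> 0
  row 3 [00011]: F1=0 F2=0 -> 0
  row 4 [00100]: F1=1 F2=0 (differ) -> 1
  row 5 [00101]: F1=1 F2=1 -> 0
  row 6 [00110]: F1=0 F2=1 (differ) -> 1
  row 7 [00111]: F1=0 F2=0 -> 0
  row 8 [01000]: F1=0 F2=0 -> 0
  row 9 [01001]: F1=0 F2=0 -> 0
  row 10 [01010]: F1=0 F2=0 -> 0
  row 11 [01011]: F1=0 F2=0 -> 0
  row 12 [01100]: F1=1 F2=1 -> 0
  row 13 [01101]: F1=1 F2=0 (differ) -> 1
  row 14 [01110]: F1=0 F2=1 (differ) -> 1
  row 15 [01111]: F1=0 F2=0 -> 0
  row 16 [10000]: F1=1 F2=0 (differ) -> 1
  row 17 [10001]: F1=1 F2=0 (differ) -> 1
  row 18 [10010]: F1=0 F2=0 -> 0
  row 19 [10011]: F1=0 F2=0 -> 0
  row 20 [10100]: F1=1 F2=1 -> 0
  row 21 [10101]: F1=1 F2=1 -> 0
  row 22 [10110]: F1=1 F2=0 (differ) -> 1
  row 23 [10111]: F1=1 F2=0 (differ) -> 1
  row 24 [11000]: F1=1 F2=0 (differ) -> 1
  row 25 [11001]: F1=1 F2=0 (differ) -> 1
  row 26 [11010]: F1=0 F2=0 -> 0
  row 27 [11011]: F1=0 F2=0 -> 0
  row 28 [11100]: F1=1 F2=0 (differ) -> 1
  row 29 [11101]: F1=1 F2=0 (differ) -> 1
  row 30 [11110]: F1=1 F2=0 (differ) -> 1
  row 31 [11111]: F1=1 F2=0 (differ) -> 1
Full result column, 8 rows per line (p,q fixed per line; r,s,t runs 000..111 left to right):
  rows 0-7 [p,q=00]: 00001010  (ones: 2)
  rows 8-15 [p,q=01]: 00000110  (ones: 2)
  rows 16-23 [p,q=10]: 11000011  (ones: 4)
  rows 24-31 [p,q=11]: 11001111  (ones: 6)
Disagreements = 2+2+4+6 = 14

14


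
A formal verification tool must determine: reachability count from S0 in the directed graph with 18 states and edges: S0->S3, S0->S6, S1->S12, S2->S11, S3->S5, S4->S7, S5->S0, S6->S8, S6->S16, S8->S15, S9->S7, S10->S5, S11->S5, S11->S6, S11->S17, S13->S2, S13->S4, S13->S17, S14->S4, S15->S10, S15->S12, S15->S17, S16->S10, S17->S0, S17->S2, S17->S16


BFS from S0:
  layer 0: {S0}
  layer 1: {S3, S6}
  layer 2: {S5, S8, S16}
  layer 3: {S10, S15}
  layer 4: {S12, S17}
  layer 5: {S2}
  layer 6: {S11}
Reachable set: {S0, S2, S3, S5, S6, S8, S10, S11, S12, S15, S16, S17}
Count = 12

12


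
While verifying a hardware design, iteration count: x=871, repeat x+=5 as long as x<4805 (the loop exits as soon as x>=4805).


Step 1: x goes from 871 toward 4805 by 5; the body runs while x<4805, so iterations = ceil((bound-start)/step)
Step 2: Distance=3934
Step 3: ceil(3934/5)=787

787


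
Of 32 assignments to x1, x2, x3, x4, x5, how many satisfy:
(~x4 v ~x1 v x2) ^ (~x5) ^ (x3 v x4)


CNF with 3 clauses over 5 vars (32 assignments).
An assignment satisfies CNF iff every clause has >=1 true literal.
Check each row (bits = x1,x2,x3,x4,x5; clause T/F shown):
  row 0 [00000]: clauses=TTF -> 0
  row 1 [00001]: clauses=TFF -> 0
  row 2 [00010]: clauses=TTT -> 1
  row 3 [00011]: clauses=TFT -> 0
  row 4 [00100]: clauses=TTT -> 1
  row 5 [00101]: clauses=TFT -> 0
  row 6 [00110]: clauses=TTT -> 1
  row 7 [00111]: clauses=TFT -> 0
  row 8 [01000]: clauses=TTF -> 0
  row 9 [01001]: clauses=TFF -> 0
  row 10 [01010]: clauses=TTT -> 1
  row 11 [01011]: clauses=TFT -> 0
  row 12 [01100]: clauses=TTT -> 1
  row 13 [01101]: clauses=TFT -> 0
  row 14 [01110]: clauses=TTT -> 1
  row 15 [01111]: clauses=TFT -> 0
  row 16 [10000]: clauses=TTF -> 0
  row 17 [10001]: clauses=TFF -> 0
  row 18 [10010]: clauses=FTT -> 0
  row 19 [10011]: clauses=FFT -> 0
  row 20 [10100]: clauses=TTT -> 1
  row 21 [10101]: clauses=TFT -> 0
  row 22 [10110]: clauses=FTT -> 0
  row 23 [10111]: clauses=FFT -> 0
  row 24 [11000]: clauses=TTF -> 0
  row 25 [11001]: clauses=TFF -> 0
  row 26 [11010]: clauses=TTT -> 1
  row 27 [11011]: clauses=TFT -> 0
  row 28 [11100]: clauses=TTT -> 1
  row 29 [11101]: clauses=TFT -> 0
  row 30 [11110]: clauses=TTT -> 1
  row 31 [11111]: clauses=TFT -> 0
Full result column, 8 rows per line (x1,x2 fixed per line; x3,x4,x5 runs 000..111 left to right):
  rows 0-7 [x1,x2=00]: 00101010  (ones: 3)
  rows 8-15 [x1,x2=01]: 00101010  (ones: 3)
  rows 16-23 [x1,x2=10]: 00001000  (ones: 1)
  rows 24-31 [x1,x2=11]: 00101010  (ones: 3)
Satisfying assignments = 3+3+1+3 = 10

10


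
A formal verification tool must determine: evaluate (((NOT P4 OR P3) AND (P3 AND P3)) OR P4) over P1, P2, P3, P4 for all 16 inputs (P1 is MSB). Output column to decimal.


Formula: (((NOT P4 OR P3) AND (P3 AND P3)) OR P4) over P1, P2, P3, P4 (16 rows)
Evaluate each row (bits = P1,P2,P3,P4, MSB first):
  row 0 [0000]: (((NOT 0 OR 0) AND (0 AND 0)) OR 0) -> 0
  row 1 [0001]: (((NOT 1 OR 0) AND (0 AND 0)) OR 1) -> 1
  row 2 [0010]: (((NOT 0 OR 1) AND (1 AND 1)) OR 0) -> 1
  row 3 [0011]: (((NOT 1 OR 1) AND (1 AND 1)) OR 1) -> 1
  row 4 [0100]: (((NOT 0 OR 0) AND (0 AND 0)) OR 0) -> 0
  row 5 [0101]: (((NOT 1 OR 0) AND (0 AND 0)) OR 1) -> 1
  row 6 [0110]: (((NOT 0 OR 1) AND (1 AND 1)) OR 0) -> 1
  row 7 [0111]: (((NOT 1 OR 1) AND (1 AND 1)) OR 1) -> 1
  row 8 [1000]: (((NOT 0 OR 0) AND (0 AND 0)) OR 0) -> 0
  row 9 [1001]: (((NOT 1 OR 0) AND (0 AND 0)) OR 1) -> 1
  row 10 [1010]: (((NOT 0 OR 1) AND (1 AND 1)) OR 0) -> 1
  row 11 [1011]: (((NOT 1 OR 1) AND (1 AND 1)) OR 1) -> 1
  row 12 [1100]: (((NOT 0 OR 0) AND (0 AND 0)) OR 0) -> 0
  row 13 [1101]: (((NOT 1 OR 0) AND (0 AND 0)) OR 1) -> 1
  row 14 [1110]: (((NOT 0 OR 1) AND (1 AND 1)) OR 0) -> 1
  row 15 [1111]: (((NOT 1 OR 1) AND (1 AND 1)) OR 1) -> 1
Full result column, 4 rows per line (P1,P2 fixed per line; P3,P4 runs 00..11 left to right):
  rows 0-3 [P1,P2=00]: 0111  = hex 7
  rows 4-7 [P1,P2=01]: 0111  = hex 7
  rows 8-11 [P1,P2=10]: 0111  = hex 7
  rows 12-15 [P1,P2=11]: 0111  = hex 7
Output column (row 0 .. row 15) = 0111011101110111
Output column grouped in 4s = 0111 0111 0111 0111 = 0x7777
Convert to decimal digit by digit (value = value*16 + digit):
  7 -> 7
  7*16 + 7 = 119
  119*16 + 7 = 1911
  1911*16 + 7 = 30583
Decimal = 30583

30583


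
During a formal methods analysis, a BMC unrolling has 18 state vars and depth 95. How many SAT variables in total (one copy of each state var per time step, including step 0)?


BMC unrolls to depth k, creating one copy of each state var for steps 0..k.
Step count = 95 + 1 = 96 (steps 0 through 95)
Vars per step = 18
Total = 18 * 96 = 1728

1728


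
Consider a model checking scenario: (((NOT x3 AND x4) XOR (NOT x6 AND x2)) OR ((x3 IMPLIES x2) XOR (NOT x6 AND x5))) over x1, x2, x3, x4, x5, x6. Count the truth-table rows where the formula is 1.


Formula: (((NOT x3 AND x4) XOR (NOT x6 AND x2)) OR ((x3 IMPLIES x2) XOR (NOT x6 AND x5))) over 6 vars (64 rows)
Evaluate each row (x1, x2, x3, x4, x5, x6 as bits, MSB first):
  row 0 [000000]: (((NOT 0 AND 0) XOR (NOT 0 AND 0)) OR ((0 IMPLIES 0) XOR (NOT 0 AND 0))) -> 1
  row 1 [000001]: (((NOT 0 AND 0) XOR (NOT 1 AND 0)) OR ((0 IMPLIES 0) XOR (NOT 1 AND 0))) -> 1
  row 2 [000010]: (((NOT 0 AND 0) XOR (NOT 0 AND 0)) OR ((0 IMPLIES 0) XOR (NOT 0 AND 1))) -> 0
  row 3 [000011]: (((NOT 0 AND 0) XOR (NOT 1 AND 0)) OR ((0 IMPLIES 0) XOR (NOT 1 AND 1))) -> 1
  row 4 [000100]: (((NOT 0 AND 1) XOR (NOT 0 AND 0)) OR ((0 IMPLIES 0) XOR (NOT 0 AND 0))) -> 1
  (every remaining row is evaluated the same way; all 64 results are listed next)
Full result column, 8 rows per line (x1,x2,x3 fixed per line; x4,x5,x6 runs 000..111 left to right):
  rows 0-7 [x1,x2,x3=000]: 11011111  (ones: 7)
  rows 8-15 [x1,x2,x3=001]: 00100010  (ones: 2)
  rows 16-23 [x1,x2,x3=010]: 11111101  (ones: 7)
  rows 24-31 [x1,x2,x3=011]: 11111111  (ones: 8)
  rows 32-39 [x1,x2,x3=100]: 11011111  (ones: 7)
  rows 40-47 [x1,x2,x3=101]: 00100010  (ones: 2)
  rows 48-55 [x1,x2,x3=110]: 11111101  (ones: 7)
  rows 56-63 [x1,x2,x3=111]: 11111111  (ones: 8)
Count of 1-rows = 7+2+7+8+7+2+7+8 = 48

48


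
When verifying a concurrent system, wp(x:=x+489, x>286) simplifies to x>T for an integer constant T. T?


Formula: wp(x:=E, P) = P[E/x] (substitute E for x in postcondition)
Step 1: Postcondition: x>286
Step 2: Substitute x+489 for x: x+489>286
Step 3: Solve for x: x > 286-489 = -203

-203


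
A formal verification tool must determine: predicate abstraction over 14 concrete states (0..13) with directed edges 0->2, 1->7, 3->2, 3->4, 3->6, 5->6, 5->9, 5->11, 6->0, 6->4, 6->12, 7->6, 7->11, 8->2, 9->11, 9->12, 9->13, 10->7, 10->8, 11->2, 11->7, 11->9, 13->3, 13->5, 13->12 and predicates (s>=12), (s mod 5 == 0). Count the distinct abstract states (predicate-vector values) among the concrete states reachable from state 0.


BFS from 0:
Concrete reachable: {0, 2}
Abstract via predicates (s>=12), (s mod 5 == 0):
  (0,0) <- {2}
  (0,1) <- {0}
Distinct abstract states = 2

2


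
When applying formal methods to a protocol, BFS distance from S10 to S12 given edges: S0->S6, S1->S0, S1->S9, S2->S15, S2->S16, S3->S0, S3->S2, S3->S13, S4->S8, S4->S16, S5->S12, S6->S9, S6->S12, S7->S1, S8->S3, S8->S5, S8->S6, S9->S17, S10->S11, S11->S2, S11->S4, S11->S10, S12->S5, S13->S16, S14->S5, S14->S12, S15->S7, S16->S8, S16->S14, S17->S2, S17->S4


BFS layer-by-layer from S10:
  dist 0: {S10}
  dist 1: {S11}
  dist 2: {S2, S4}
  dist 3: {S8, S15, S16}
  dist 4: {S3, S5, S6, S7, S14}
  dist 5: {S0, S1, S9, S12, S13}
  -> S12 reached at distance 5
Shortest path length = 5

5


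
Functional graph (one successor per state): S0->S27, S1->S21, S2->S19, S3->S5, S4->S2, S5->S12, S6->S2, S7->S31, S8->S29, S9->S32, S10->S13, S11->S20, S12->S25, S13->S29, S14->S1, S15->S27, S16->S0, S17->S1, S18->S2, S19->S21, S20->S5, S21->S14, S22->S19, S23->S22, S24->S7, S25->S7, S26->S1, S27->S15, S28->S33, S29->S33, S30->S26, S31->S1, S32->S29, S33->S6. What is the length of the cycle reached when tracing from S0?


Trace from S0 until a state repeats:
  S0 -> S27 -> S15 -> S27
S27 first seen at step 1, revisited at step 3.
Cycle length = 3 - 1 = 2

2


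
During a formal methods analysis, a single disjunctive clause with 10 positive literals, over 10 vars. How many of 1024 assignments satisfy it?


Step 1: Total=2^10=1024
Step 2: Unsat when all 10 false: 2^0=1
Step 3: Sat=1024-1=1023

1023


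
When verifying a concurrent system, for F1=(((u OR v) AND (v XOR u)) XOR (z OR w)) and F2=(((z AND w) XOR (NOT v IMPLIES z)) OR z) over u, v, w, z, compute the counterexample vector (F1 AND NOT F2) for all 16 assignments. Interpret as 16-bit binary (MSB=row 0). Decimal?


F1 = (((u OR v) AND (v XOR u)) XOR (z OR w))
F2 = (((z AND w) XOR (NOT v IMPLIES z)) OR z)
Counterexample to F1=>F2 is where F1=1 and F2=0.
Evaluate each row (bits = u,v,w,z, MSB first):
  row 0 [0000]: F1=0 F2=0 -> F1&~F2 -> 0
  row 1 [0001]: F1=1 F2=1 -> F1&~F2 -> 0
  row 2 [0010]: F1=1 F2=0 -> F1&~F2 -> 1
  row 3 [0011]: F1=1 F2=1 -> F1&~F2 -> 0
  row 4 [0100]: F1=1 F2=1 -> F1&~F2 -> 0
  row 5 [0101]: F1=0 F2=1 -> F1&~F2 -> 0
  row 6 [0110]: F1=0 F2=1 -> F1&~F2 -> 0
  row 7 [0111]: F1=0 F2=1 -> F1&~F2 -> 0
  row 8 [1000]: F1=1 F2=0 -> F1&~F2 -> 1
  row 9 [1001]: F1=0 F2=1 -> F1&~F2 -> 0
  row 10 [1010]: F1=0 F2=0 -> F1&~F2 -> 0
  row 11 [1011]: F1=0 F2=1 -> F1&~F2 -> 0
  row 12 [1100]: F1=0 F2=1 -> F1&~F2 -> 0
  row 13 [1101]: F1=1 F2=1 -> F1&~F2 -> 0
  row 14 [1110]: F1=1 F2=1 -> F1&~F2 -> 0
  row 15 [1111]: F1=1 F2=1 -> F1&~F2 -> 0
Full result column, 4 rows per line (u,v fixed per line; w,z runs 00..11 left to right):
  rows 0-3 [u,v=00]: 0010  = hex 2
  rows 4-7 [u,v=01]: 0000  = hex 0
  rows 8-11 [u,v=10]: 1000  = hex 8
  rows 12-15 [u,v=11]: 0000  = hex 0
Counterexample vector (row 0 .. row 15) = 0010000010000000
Output column grouped in 4s = 0010 0000 1000 0000 = 0x2080
Convert to decimal digit by digit (value = value*16 + digit):
  2 -> 2
  2*16 + 0 = 32
  32*16 + 8 = 520
  520*16 + 0 = 8320
Decimal = 8320

8320


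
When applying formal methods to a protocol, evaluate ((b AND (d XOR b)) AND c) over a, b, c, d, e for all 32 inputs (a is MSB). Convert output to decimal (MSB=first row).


Formula: ((b AND (d XOR b)) AND c) over a, b, c, d, e (32 rows)
Evaluate each row (bits = a,b,c,d,e, MSB first):
  row 0 [00000]: ((0 AND (0 XOR 0)) AND 0) -> 0
  row 1 [00001]: ((0 AND (0 XOR 0)) AND 0) -> 0
  row 2 [00010]: ((0 AND (1 XOR 0)) AND 0) -> 0
  row 3 [00011]: ((0 AND (1 XOR 0)) AND 0) -> 0
  row 4 [00100]: ((0 AND (0 XOR 0)) AND 1) -> 0
  row 5 [00101]: ((0 AND (0 XOR 0)) AND 1) -> 0
  row 6 [00110]: ((0 AND (1 XOR 0)) AND 1) -> 0
  row 7 [00111]: ((0 AND (1 XOR 0)) AND 1) -> 0
  row 8 [01000]: ((1 AND (0 XOR 1)) AND 0) -> 0
  row 9 [01001]: ((1 AND (0 XOR 1)) AND 0) -> 0
  row 10 [01010]: ((1 AND (1 XOR 1)) AND 0) -> 0
  row 11 [01011]: ((1 AND (1 XOR 1)) AND 0) -> 0
  row 12 [01100]: ((1 AND (0 XOR 1)) AND 1) -> 1
  row 13 [01101]: ((1 AND (0 XOR 1)) AND 1) -> 1
  row 14 [01110]: ((1 AND (1 XOR 1)) AND 1) -> 0
  row 15 [01111]: ((1 AND (1 XOR 1)) AND 1) -> 0
  row 16 [10000]: ((0 AND (0 XOR 0)) AND 0) -> 0
  row 17 [10001]: ((0 AND (0 XOR 0)) AND 0) -> 0
  row 18 [10010]: ((0 AND (1 XOR 0)) AND 0) -> 0
  row 19 [10011]: ((0 AND (1 XOR 0)) AND 0) -> 0
  row 20 [10100]: ((0 AND (0 XOR 0)) AND 1) -> 0
  row 21 [10101]: ((0 AND (0 XOR 0)) AND 1) -> 0
  row 22 [10110]: ((0 AND (1 XOR 0)) AND 1) -> 0
  row 23 [10111]: ((0 AND (1 XOR 0)) AND 1) -> 0
  row 24 [11000]: ((1 AND (0 XOR 1)) AND 0) -> 0
  row 25 [11001]: ((1 AND (0 XOR 1)) AND 0) -> 0
  row 26 [11010]: ((1 AND (1 XOR 1)) AND 0) -> 0
  row 27 [11011]: ((1 AND (1 XOR 1)) AND 0) -> 0
  row 28 [11100]: ((1 AND (0 XOR 1)) AND 1) -> 1
  row 29 [11101]: ((1 AND (0 XOR 1)) AND 1) -> 1
  row 30 [11110]: ((1 AND (1 XOR 1)) AND 1) -> 0
  row 31 [11111]: ((1 AND (1 XOR 1)) AND 1) -> 0
Full result column, 4 rows per line (a,b,c fixed per line; d,e runs 00..11 left to right):
  rows 0-3 [a,b,c=000]: 0000  = hex 0
  rows 4-7 [a,b,c=001]: 0000  = hex 0
  rows 8-11 [a,b,c=010]: 0000  = hex 0
  rows 12-15 [a,b,c=011]: 1100  = hex C
  rows 16-19 [a,b,c=100]: 0000  = hex 0
  rows 20-23 [a,b,c=101]: 0000  = hex 0
  rows 24-27 [a,b,c=110]: 0000  = hex 0
  rows 28-31 [a,b,c=111]: 1100  = hex C
Output column (row 0 .. row 31) = 00000000000011000000000000001100
Output column grouped in 4s = 0000 0000 0000 1100 0000 0000 0000 1100 = 0x000C000C
Convert to decimal digit by digit (value = value*16 + digit):
  0 -> 0
  0*16 + 0 = 0
  0*16 + 0 = 0
  0*16 + 12 (C) = 12
  12*16 + 0 = 192
  192*16 + 0 = 3072
  3072*16 + 0 = 49152
  49152*16 + 12 (C) = 786444
Decimal = 786444

786444


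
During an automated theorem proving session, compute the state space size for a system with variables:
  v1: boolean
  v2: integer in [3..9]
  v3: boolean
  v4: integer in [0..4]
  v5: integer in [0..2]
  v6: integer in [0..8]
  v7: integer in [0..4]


State space = product of domain sizes of all variables.
Domain sizes:
  v1 (boolean): 2
  v2 (integer in [3..9]): 7
  v3 (boolean): 2
  v4 (integer in [0..4]): 5
  v5 (integer in [0..2]): 3
  v6 (integer in [0..8]): 9
  v7 (integer in [0..4]): 5
Product = 2 * 7 * 2 * 5 * 3 * 9 * 5 = 18900

18900


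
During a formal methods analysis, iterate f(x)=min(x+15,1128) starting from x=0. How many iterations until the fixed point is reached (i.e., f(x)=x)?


Step 1: x=0, cap=1128, increment=15
Step 2: x grows by 15 each step until capped at 1128; fixed point is x=1128
Step 3: iterations = ceil(1128/15) = 76

76


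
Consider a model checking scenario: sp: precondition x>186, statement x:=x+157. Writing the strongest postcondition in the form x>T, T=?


Formula: sp(P, x:=E) = exists old_x. (x = E[old_x/x]) AND P[old_x/x] (old_x is the value of x before the assignment; eliminate old_x by solving x = E[old_x/x] for old_x)
Step 1: Precondition P: x>186, i.e. old_x > 186
Step 2: Assignment gives x = old_x + 157, so old_x = x - 157
Step 3: Substitute into P: x - 157 > 186
Step 4: Simplify: x > 186+157 = 343

343


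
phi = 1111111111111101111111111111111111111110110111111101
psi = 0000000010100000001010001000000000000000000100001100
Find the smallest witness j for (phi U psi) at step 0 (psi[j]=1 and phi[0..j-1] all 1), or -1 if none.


(phi U psi) at 0: need smallest j with psi[j]=1 and phi[i]=1 for all i in [0,j).
Scan from step 0:
  step 0: phi=1, psi=0 -> continue
  step 1: phi=1, psi=0 -> continue
  step 2: phi=1, psi=0 -> continue
  step 3: phi=1, psi=0 -> continue
  step 8: psi=1 and phi held for [0,8) -> witness found
Witness step = 8

8


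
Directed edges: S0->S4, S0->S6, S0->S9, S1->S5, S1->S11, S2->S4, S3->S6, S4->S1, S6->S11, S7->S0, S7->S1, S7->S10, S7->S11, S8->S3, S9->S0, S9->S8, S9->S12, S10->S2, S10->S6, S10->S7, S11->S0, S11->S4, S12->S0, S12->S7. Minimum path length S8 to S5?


BFS layer-by-layer from S8:
  dist 0: {S8}
  dist 1: {S3}
  dist 2: {S6}
  dist 3: {S11}
  dist 4: {S0, S4}
  dist 5: {S1, S9}
  dist 6: {S5, S12}
  -> S5 reached at distance 6
Shortest path length = 6

6


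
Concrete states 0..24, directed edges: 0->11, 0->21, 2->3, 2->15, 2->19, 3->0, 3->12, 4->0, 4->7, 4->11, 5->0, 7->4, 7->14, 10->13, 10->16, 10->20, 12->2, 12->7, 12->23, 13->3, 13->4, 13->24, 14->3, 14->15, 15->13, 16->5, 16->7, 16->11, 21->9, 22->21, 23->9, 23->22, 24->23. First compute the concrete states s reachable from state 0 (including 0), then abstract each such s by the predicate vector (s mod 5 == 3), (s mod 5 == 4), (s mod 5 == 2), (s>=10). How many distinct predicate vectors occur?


BFS from 0:
Concrete reachable: {0, 9, 11, 21}
Abstract via predicates (s mod 5 == 3), (s mod 5 == 4), (s mod 5 == 2), (s>=10):
  (0,0,0,0) <- {0}
  (0,0,0,1) <- {11, 21}
  (0,1,0,0) <- {9}
Distinct abstract states = 3

3


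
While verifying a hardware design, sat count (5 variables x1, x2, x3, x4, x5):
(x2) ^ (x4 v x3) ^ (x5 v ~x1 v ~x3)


CNF with 3 clauses over 5 vars (32 assignments).
An assignment satisfies CNF iff every clause has >=1 true literal.
Check each row (bits = x1,x2,x3,x4,x5; clause T/F shown):
  row 0 [00000]: clauses=FFT -> 0
  row 1 [00001]: clauses=FFT -> 0
  row 2 [00010]: clauses=FTT -> 0
  row 3 [00011]: clauses=FTT -> 0
  row 4 [00100]: clauses=FTT -> 0
  row 5 [00101]: clauses=FTT -> 0
  row 6 [00110]: clauses=FTT -> 0
  row 7 [00111]: clauses=FTT -> 0
  row 8 [01000]: clauses=TFT -> 0
  row 9 [01001]: clauses=TFT -> 0
  row 10 [01010]: clauses=TTT -> 1
  row 11 [01011]: clauses=TTT -> 1
  row 12 [01100]: clauses=TTT -> 1
  row 13 [01101]: clauses=TTT -> 1
  row 14 [01110]: clauses=TTT -> 1
  row 15 [01111]: clauses=TTT -> 1
  row 16 [10000]: clauses=FFT -> 0
  row 17 [10001]: clauses=FFT -> 0
  row 18 [10010]: clauses=FTT -> 0
  row 19 [10011]: clauses=FTT -> 0
  row 20 [10100]: clauses=FTF -> 0
  row 21 [10101]: clauses=FTT -> 0
  row 22 [10110]: clauses=FTF -> 0
  row 23 [10111]: clauses=FTT -> 0
  row 24 [11000]: clauses=TFT -> 0
  row 25 [11001]: clauses=TFT -> 0
  row 26 [11010]: clauses=TTT -> 1
  row 27 [11011]: clauses=TTT -> 1
  row 28 [11100]: clauses=TTF -> 0
  row 29 [11101]: clauses=TTT -> 1
  row 30 [11110]: clauses=TTF -> 0
  row 31 [11111]: clauses=TTT -> 1
Full result column, 8 rows per line (x1,x2 fixed per line; x3,x4,x5 runs 000..111 left to right):
  rows 0-7 [x1,x2=00]: 00000000  (ones: 0)
  rows 8-15 [x1,x2=01]: 00111111  (ones: 6)
  rows 16-23 [x1,x2=10]: 00000000  (ones: 0)
  rows 24-31 [x1,x2=11]: 00110101  (ones: 4)
Satisfying assignments = 0+6+0+4 = 10

10


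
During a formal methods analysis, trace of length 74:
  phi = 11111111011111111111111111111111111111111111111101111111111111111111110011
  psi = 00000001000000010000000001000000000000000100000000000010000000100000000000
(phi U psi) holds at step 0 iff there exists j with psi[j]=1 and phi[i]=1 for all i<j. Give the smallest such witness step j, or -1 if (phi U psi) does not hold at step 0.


(phi U psi) at 0: need smallest j with psi[j]=1 and phi[i]=1 for all i in [0,j).
Scan from step 0:
  step 0: phi=1, psi=0 -> continue
  step 1: phi=1, psi=0 -> continue
  step 2: phi=1, psi=0 -> continue
  step 3: phi=1, psi=0 -> continue
  step 7: psi=1 and phi held for [0,7) -> witness found
Witness step = 7

7


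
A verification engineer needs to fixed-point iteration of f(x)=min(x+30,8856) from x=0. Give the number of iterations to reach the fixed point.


Step 1: x=0, cap=8856, increment=30
Step 2: x grows by 30 each step until capped at 8856; fixed point is x=8856
Step 3: iterations = ceil(8856/30) = 296

296


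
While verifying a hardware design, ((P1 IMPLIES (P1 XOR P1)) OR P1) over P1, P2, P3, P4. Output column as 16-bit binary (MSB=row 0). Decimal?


Formula: ((P1 IMPLIES (P1 XOR P1)) OR P1) over P1, P2, P3, P4 (16 rows)
Evaluate each row (bits = P1,P2,P3,P4, MSB first):
  row 0 [0000]: ((0 IMPLIES (0 XOR 0)) OR 0) -> 1
  row 1 [0001]: ((0 IMPLIES (0 XOR 0)) OR 0) -> 1
  row 2 [0010]: ((0 IMPLIES (0 XOR 0)) OR 0) -> 1
  row 3 [0011]: ((0 IMPLIES (0 XOR 0)) OR 0) -> 1
  row 4 [0100]: ((0 IMPLIES (0 XOR 0)) OR 0) -> 1
  row 5 [0101]: ((0 IMPLIES (0 XOR 0)) OR 0) -> 1
  row 6 [0110]: ((0 IMPLIES (0 XOR 0)) OR 0) -> 1
  row 7 [0111]: ((0 IMPLIES (0 XOR 0)) OR 0) -> 1
  row 8 [1000]: ((1 IMPLIES (1 XOR 1)) OR 1) -> 1
  row 9 [1001]: ((1 IMPLIES (1 XOR 1)) OR 1) -> 1
  row 10 [1010]: ((1 IMPLIES (1 XOR 1)) OR 1) -> 1
  row 11 [1011]: ((1 IMPLIES (1 XOR 1)) OR 1) -> 1
  row 12 [1100]: ((1 IMPLIES (1 XOR 1)) OR 1) -> 1
  row 13 [1101]: ((1 IMPLIES (1 XOR 1)) OR 1) -> 1
  row 14 [1110]: ((1 IMPLIES (1 XOR 1)) OR 1) -> 1
  row 15 [1111]: ((1 IMPLIES (1 XOR 1)) OR 1) -> 1
Full result column, 4 rows per line (P1,P2 fixed per line; P3,P4 runs 00..11 left to right):
  rows 0-3 [P1,P2=00]: 1111  = hex F
  rows 4-7 [P1,P2=01]: 1111  = hex F
  rows 8-11 [P1,P2=10]: 1111  = hex F
  rows 12-15 [P1,P2=11]: 1111  = hex F
Output column (row 0 .. row 15) = 1111111111111111
Output column grouped in 4s = 1111 1111 1111 1111 = 0xFFFF
Convert to decimal digit by digit (value = value*16 + digit):
  F -> 15
  15*16 + 15 (F) = 255
  255*16 + 15 (F) = 4095
  4095*16 + 15 (F) = 65535
Decimal = 65535

65535


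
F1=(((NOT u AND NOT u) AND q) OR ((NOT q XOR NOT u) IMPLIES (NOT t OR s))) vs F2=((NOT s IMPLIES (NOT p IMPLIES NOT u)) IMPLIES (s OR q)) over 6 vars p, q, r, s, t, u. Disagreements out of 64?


F1 = (((NOT u AND NOT u) AND q) OR ((NOT q XOR NOT u) IMPLIES (NOT t OR s)))
F2 = ((NOT s IMPLIES (NOT p IMPLIES NOT u)) IMPLIES (s OR q))
Evaluate both on each of 64 rows (bits = p,q,r,s,t,u):
  row 0 [000000]: F1=1 F2=0 (differ) -> 1
  row 1 [000001]: F1=1 F2=1 -> 0
  row 2 [000010]: F1=1 F2=0 (differ) -> 1
  row 3 [000011]: F1=0 F2=1 (differ) -> 1
  row 4 [000100]: F1=1 F2=1 -> 0
  (every remaining row is evaluated the same way; all 64 results are listed next)
Full result column, 8 rows per line (p,q,r fixed per line; s,t,u runs 000..111 left to right):
  rows 0-7 [p,q,r=000]: 10110000  (ones: 3)
  rows 8-15 [p,q,r=001]: 10110000  (ones: 3)
  rows 16-23 [p,q,r=010]: 00000000  (ones: 0)
  rows 24-31 [p,q,r=011]: 00000000  (ones: 0)
  rows 32-39 [p,q,r=100]: 11100000  (ones: 3)
  rows 40-47 [p,q,r=101]: 11100000  (ones: 3)
  rows 48-55 [p,q,r=110]: 00000000  (ones: 0)
  rows 56-63 [p,q,r=111]: 00000000  (ones: 0)
Disagreements = 3+3+0+0+3+3+0+0 = 12

12
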